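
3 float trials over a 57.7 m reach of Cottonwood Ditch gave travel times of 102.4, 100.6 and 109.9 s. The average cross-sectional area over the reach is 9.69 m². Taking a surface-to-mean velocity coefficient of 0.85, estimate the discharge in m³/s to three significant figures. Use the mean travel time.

t̄ = (102.4 + 100.6 + 109.9) / 3 = 104.3 s
v_surface = L / t̄ = 57.7 / 104.3 = 0.5532 m/s
v_mean = 0.85 × 0.5532 = 0.4702 m/s
Q = A × v_mean = 9.69 × 0.4702 = 4.557 m³/s

4.56 m³/s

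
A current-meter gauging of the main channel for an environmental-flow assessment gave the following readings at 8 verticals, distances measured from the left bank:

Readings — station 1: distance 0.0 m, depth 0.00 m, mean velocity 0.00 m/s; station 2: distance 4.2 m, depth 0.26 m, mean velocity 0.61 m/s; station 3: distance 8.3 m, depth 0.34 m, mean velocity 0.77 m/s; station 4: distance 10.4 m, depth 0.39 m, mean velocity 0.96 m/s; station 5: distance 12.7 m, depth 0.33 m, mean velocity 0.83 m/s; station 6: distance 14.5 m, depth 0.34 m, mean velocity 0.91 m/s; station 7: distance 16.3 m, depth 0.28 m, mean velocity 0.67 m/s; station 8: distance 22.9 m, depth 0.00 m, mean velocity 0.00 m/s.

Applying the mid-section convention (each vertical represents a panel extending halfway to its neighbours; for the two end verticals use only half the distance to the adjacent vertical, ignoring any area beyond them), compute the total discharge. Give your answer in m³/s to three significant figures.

w_2 = (8.3 − 0.0)/2 = 4.15 m; q_2 = 0.61 × 0.26 × 4.15 = 0.6582 m³/s
w_3 = (10.4 − 4.2)/2 = 3.1 m; q_3 = 0.77 × 0.34 × 3.1 = 0.8116 m³/s
w_4 = (12.7 − 8.3)/2 = 2.2 m; q_4 = 0.96 × 0.39 × 2.2 = 0.8237 m³/s
w_5 = (14.5 − 10.4)/2 = 2.05 m; q_5 = 0.83 × 0.33 × 2.05 = 0.5615 m³/s
w_6 = (16.3 − 12.7)/2 = 1.8 m; q_6 = 0.91 × 0.34 × 1.8 = 0.5569 m³/s
w_7 = (22.9 − 14.5)/2 = 4.2 m; q_7 = 0.67 × 0.28 × 4.2 = 0.7879 m³/s
Stations 1, 8 contribute zero (depth or velocity is 0).
Q = Σ qᵢ = 4.200 m³/s

4.20 m³/s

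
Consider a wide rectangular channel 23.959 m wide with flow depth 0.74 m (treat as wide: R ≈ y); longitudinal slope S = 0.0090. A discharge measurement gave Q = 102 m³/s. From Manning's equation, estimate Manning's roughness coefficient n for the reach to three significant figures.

0.0135

A = b·y = 23.959 × 0.74 = 17.73 m²
Wide channel: R ≈ y = 0.74 m
n = (1/Q)·A·R^(2/3)·S^(1/2) = (1/102) × 17.73 × 0.8181 × 0.09487 = 0.01349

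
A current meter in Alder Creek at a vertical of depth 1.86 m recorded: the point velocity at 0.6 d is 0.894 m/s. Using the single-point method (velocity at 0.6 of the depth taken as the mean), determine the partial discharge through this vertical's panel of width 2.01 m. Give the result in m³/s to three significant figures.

3.34 m³/s

v̄ = v₀.₆ = 0.894 m/s
q = v̄ × d × w = 0.8940 × 1.86 × 2.01 = 3.342 m³/s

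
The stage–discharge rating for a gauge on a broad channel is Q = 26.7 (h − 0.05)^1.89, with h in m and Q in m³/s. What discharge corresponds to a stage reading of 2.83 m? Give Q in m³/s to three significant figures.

Q = 26.7 × (2.83 − 0.05)^1.89 = 26.7 × 2.78^1.89 = 184.4 m³/s

184 m³/s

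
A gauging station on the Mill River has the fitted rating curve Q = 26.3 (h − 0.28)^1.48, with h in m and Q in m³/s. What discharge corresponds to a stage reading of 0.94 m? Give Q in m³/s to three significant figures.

14.2 m³/s

Q = 26.3 × (0.94 − 0.28)^1.48 = 26.3 × 0.66^1.48 = 14.22 m³/s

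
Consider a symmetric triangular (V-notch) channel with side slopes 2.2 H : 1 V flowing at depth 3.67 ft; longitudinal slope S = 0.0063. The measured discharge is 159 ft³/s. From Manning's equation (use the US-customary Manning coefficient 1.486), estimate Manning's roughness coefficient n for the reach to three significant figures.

0.0309

A = z·y² = 2.2×3.67² = 29.63 ft²
P = 2y√(1+z²) = 2×3.67×√(1+2.2²) = 17.74 ft
R = A/P = 29.63/17.74 = 1.671 ft
n = (1.486/Q)·A·R^(2/3)·S^(1/2) = (1.486/159) × 29.63 × 1.408 × 0.07937 = 0.03095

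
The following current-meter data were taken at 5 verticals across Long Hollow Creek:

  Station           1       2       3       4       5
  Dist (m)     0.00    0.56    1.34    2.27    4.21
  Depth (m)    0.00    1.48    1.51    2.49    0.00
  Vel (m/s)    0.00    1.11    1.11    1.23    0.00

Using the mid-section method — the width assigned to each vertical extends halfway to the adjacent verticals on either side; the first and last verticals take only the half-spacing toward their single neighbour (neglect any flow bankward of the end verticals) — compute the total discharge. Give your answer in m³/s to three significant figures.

6.93 m³/s

w_2 = (1.34 − 0.00)/2 = 0.67 m; q_2 = 1.11 × 1.48 × 0.67 = 1.101 m³/s
w_3 = (2.27 − 0.56)/2 = 0.855 m; q_3 = 1.11 × 1.51 × 0.855 = 1.433 m³/s
w_4 = (4.21 − 1.34)/2 = 1.435 m; q_4 = 1.23 × 2.49 × 1.435 = 4.395 m³/s
Stations 1, 5 contribute zero (depth or velocity is 0).
Q = Σ qᵢ = 6.929 m³/s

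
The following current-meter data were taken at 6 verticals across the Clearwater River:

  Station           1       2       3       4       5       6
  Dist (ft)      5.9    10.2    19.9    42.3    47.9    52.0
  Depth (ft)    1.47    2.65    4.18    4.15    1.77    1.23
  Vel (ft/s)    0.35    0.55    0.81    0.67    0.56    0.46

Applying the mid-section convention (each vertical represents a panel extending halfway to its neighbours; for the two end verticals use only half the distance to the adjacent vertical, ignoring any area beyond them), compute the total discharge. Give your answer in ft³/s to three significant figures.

w_1 = (10.2 − 5.9)/2 = 2.15 ft; q_1 = 0.35 × 1.47 × 2.15 = 1.106 ft³/s
w_2 = (19.9 − 5.9)/2 = 7 ft; q_2 = 0.55 × 2.65 × 7 = 10.20 ft³/s
w_3 = (42.3 − 10.2)/2 = 16.05 ft; q_3 = 0.81 × 4.18 × 16.05 = 54.34 ft³/s
w_4 = (47.9 − 19.9)/2 = 14 ft; q_4 = 0.67 × 4.15 × 14 = 38.93 ft³/s
w_5 = (52.0 − 42.3)/2 = 4.85 ft; q_5 = 0.56 × 1.77 × 4.85 = 4.807 ft³/s
w_6 = (52.0 − 47.9)/2 = 2.05 ft; q_6 = 0.46 × 1.23 × 2.05 = 1.160 ft³/s
Q = Σ qᵢ = 110.5 ft³/s

111 ft³/s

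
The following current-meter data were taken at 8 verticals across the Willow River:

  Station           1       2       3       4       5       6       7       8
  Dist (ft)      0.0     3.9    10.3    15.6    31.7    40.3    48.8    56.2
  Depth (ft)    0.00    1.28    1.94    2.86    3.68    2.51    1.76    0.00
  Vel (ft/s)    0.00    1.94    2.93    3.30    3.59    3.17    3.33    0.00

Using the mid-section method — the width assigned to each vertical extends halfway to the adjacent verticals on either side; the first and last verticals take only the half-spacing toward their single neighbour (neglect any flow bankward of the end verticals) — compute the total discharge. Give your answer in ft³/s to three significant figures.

425 ft³/s

w_2 = (10.3 − 0.0)/2 = 5.15 ft; q_2 = 1.94 × 1.28 × 5.15 = 12.79 ft³/s
w_3 = (15.6 − 3.9)/2 = 5.85 ft; q_3 = 2.93 × 1.94 × 5.85 = 33.25 ft³/s
w_4 = (31.7 − 10.3)/2 = 10.7 ft; q_4 = 3.30 × 2.86 × 10.7 = 101.0 ft³/s
w_5 = (40.3 − 15.6)/2 = 12.35 ft; q_5 = 3.59 × 3.68 × 12.35 = 163.2 ft³/s
w_6 = (48.8 − 31.7)/2 = 8.55 ft; q_6 = 3.17 × 2.51 × 8.55 = 68.03 ft³/s
w_7 = (56.2 − 40.3)/2 = 7.95 ft; q_7 = 3.33 × 1.76 × 7.95 = 46.59 ft³/s
Stations 1, 8 contribute zero (depth or velocity is 0).
Q = Σ qᵢ = 424.8 ft³/s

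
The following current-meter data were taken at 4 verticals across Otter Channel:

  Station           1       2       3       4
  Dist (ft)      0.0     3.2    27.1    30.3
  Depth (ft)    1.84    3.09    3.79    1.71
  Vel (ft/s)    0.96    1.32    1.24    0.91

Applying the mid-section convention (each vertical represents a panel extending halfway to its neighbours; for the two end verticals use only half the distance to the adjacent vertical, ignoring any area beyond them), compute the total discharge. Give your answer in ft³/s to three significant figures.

w_1 = (3.2 − 0.0)/2 = 1.6 ft; q_1 = 0.96 × 1.84 × 1.6 = 2.826 ft³/s
w_2 = (27.1 − 0.0)/2 = 13.55 ft; q_2 = 1.32 × 3.09 × 13.55 = 55.27 ft³/s
w_3 = (30.3 − 3.2)/2 = 13.55 ft; q_3 = 1.24 × 3.79 × 13.55 = 63.68 ft³/s
w_4 = (30.3 − 27.1)/2 = 1.6 ft; q_4 = 0.91 × 1.71 × 1.6 = 2.490 ft³/s
Q = Σ qᵢ = 124.3 ft³/s

124 ft³/s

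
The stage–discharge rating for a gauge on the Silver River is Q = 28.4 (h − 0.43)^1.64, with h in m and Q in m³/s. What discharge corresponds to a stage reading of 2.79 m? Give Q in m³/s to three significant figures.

Q = 28.4 × (2.79 − 0.43)^1.64 = 28.4 × 2.36^1.64 = 116.1 m³/s

116 m³/s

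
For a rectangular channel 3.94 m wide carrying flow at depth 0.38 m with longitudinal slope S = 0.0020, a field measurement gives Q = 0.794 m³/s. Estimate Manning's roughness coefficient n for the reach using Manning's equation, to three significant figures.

0.0393

A = b·y = 3.94 × 0.38 = 1.497 m²
P = b + 2y = 3.94 + 2×0.38 = 4.700 m
R = A/P = 1.497/4.700 = 0.3186 m
n = (1/Q)·A·R^(2/3)·S^(1/2) = (1/0.794) × 1.497 × 0.4664 × 0.04472 = 0.03933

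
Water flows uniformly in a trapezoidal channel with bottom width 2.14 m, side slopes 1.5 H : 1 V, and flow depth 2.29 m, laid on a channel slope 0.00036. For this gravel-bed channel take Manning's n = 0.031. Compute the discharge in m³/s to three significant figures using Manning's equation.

A = (b + z·y)·y = (2.14 + 1.5×2.29)×2.29 = 12.77 m²
P = b + 2y√(1+z²) = 2.14 + 2×2.29×√(1+1.5²) = 10.40 m
R = A/P = 12.77/10.40 = 1.228 m
Q = (1/n)·A·R^(2/3)·S^(1/2) = (1/0.031) × 12.77 × 1.228^(2/3) × 0.00036^(1/2) = 8.960 m³/s

8.96 m³/s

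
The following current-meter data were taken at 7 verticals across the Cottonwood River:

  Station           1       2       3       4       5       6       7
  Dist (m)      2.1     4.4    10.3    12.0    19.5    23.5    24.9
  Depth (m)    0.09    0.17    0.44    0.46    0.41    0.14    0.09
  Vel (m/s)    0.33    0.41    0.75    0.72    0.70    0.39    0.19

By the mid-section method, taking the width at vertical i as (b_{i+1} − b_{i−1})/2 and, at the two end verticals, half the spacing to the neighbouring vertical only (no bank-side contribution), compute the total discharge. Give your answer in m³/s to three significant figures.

4.91 m³/s

w_1 = (4.4 − 2.1)/2 = 1.15 m; q_1 = 0.33 × 0.09 × 1.15 = 0.03416 m³/s
w_2 = (10.3 − 2.1)/2 = 4.1 m; q_2 = 0.41 × 0.17 × 4.1 = 0.2858 m³/s
w_3 = (12.0 − 4.4)/2 = 3.8 m; q_3 = 0.75 × 0.44 × 3.8 = 1.254 m³/s
w_4 = (19.5 − 10.3)/2 = 4.6 m; q_4 = 0.72 × 0.46 × 4.6 = 1.524 m³/s
w_5 = (23.5 − 12.0)/2 = 5.75 m; q_5 = 0.70 × 0.41 × 5.75 = 1.650 m³/s
w_6 = (24.9 − 19.5)/2 = 2.7 m; q_6 = 0.39 × 0.14 × 2.7 = 0.1474 m³/s
w_7 = (24.9 − 23.5)/2 = 0.7 m; q_7 = 0.19 × 0.09 × 0.7 = 0.01197 m³/s
Q = Σ qᵢ = 4.907 m³/s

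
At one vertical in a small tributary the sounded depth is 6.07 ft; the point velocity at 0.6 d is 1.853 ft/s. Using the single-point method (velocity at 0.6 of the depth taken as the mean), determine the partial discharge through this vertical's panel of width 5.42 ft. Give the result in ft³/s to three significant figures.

61.0 ft³/s

v̄ = v₀.₆ = 1.853 ft/s
q = v̄ × d × w = 1.853 × 6.07 × 5.42 = 60.96 ft³/s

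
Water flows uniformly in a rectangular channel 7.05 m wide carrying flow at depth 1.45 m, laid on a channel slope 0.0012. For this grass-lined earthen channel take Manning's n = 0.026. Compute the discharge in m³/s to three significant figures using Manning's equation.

13.9 m³/s

A = b·y = 7.05 × 1.45 = 10.22 m²
P = b + 2y = 7.05 + 2×1.45 = 9.950 m
R = A/P = 10.22/9.950 = 1.027 m
Q = (1/n)·A·R^(2/3)·S^(1/2) = (1/0.026) × 10.22 × 1.027^(2/3) × 0.0012^(1/2) = 13.87 m³/s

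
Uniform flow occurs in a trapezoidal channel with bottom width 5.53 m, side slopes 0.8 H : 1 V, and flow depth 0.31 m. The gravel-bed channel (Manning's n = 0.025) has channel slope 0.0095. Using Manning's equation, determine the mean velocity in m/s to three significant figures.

A = (b + z·y)·y = (5.53 + 0.8×0.31)×0.31 = 1.791 m²
P = b + 2y√(1+z²) = 5.53 + 2×0.31×√(1+0.8²) = 6.324 m
R = A/P = 1.791/6.324 = 0.2832 m
Q = (1/n)·A·R^(2/3)·S^(1/2) = (1/0.025) × 1.791 × 0.2832^(2/3) × 0.0095^(1/2) = 3.012 m³/s
V = Q/A = 3.012/1.791 = 1.681 m/s

1.68 m/s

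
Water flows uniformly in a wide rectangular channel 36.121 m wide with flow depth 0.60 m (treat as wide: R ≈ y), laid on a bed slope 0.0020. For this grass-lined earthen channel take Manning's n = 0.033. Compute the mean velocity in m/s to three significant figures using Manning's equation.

0.964 m/s

A = b·y = 36.121 × 0.60 = 21.67 m²
Wide channel: R ≈ y = 0.60 m
Q = (1/n)·A·R^(2/3)·S^(1/2) = (1/0.033) × 21.67 × 0.6000^(2/3) × 0.0020^(1/2) = 20.89 m³/s
V = Q/A = 20.89/21.67 = 0.9641 m/s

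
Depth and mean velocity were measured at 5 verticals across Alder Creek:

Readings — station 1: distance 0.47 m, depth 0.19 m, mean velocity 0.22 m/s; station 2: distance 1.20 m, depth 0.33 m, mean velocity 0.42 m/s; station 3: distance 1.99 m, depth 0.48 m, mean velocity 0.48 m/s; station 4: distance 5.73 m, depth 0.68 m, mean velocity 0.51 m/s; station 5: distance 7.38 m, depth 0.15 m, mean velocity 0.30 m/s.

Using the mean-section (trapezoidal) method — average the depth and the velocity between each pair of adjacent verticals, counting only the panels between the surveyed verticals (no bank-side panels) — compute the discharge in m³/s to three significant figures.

1.56 m³/s

Panel 1-2: Δb = 0.73 m, d̄ = (0.19+0.33)/2 = 0.26, v̄ = (0.22+0.42)/2 = 0.32 → q = 0.73×0.26×0.32 = 0.06074 m³/s
Panel 2-3: Δb = 0.79 m, d̄ = (0.33+0.48)/2 = 0.405, v̄ = (0.42+0.48)/2 = 0.45 → q = 0.79×0.405×0.45 = 0.1440 m³/s
Panel 3-4: Δb = 3.74 m, d̄ = (0.48+0.68)/2 = 0.58, v̄ = (0.48+0.51)/2 = 0.495 → q = 3.74×0.58×0.495 = 1.074 m³/s
Panel 4-5: Δb = 1.65 m, d̄ = (0.68+0.15)/2 = 0.415, v̄ = (0.51+0.30)/2 = 0.405 → q = 1.65×0.415×0.405 = 0.2773 m³/s
Q = Σ q = 1.556 m³/s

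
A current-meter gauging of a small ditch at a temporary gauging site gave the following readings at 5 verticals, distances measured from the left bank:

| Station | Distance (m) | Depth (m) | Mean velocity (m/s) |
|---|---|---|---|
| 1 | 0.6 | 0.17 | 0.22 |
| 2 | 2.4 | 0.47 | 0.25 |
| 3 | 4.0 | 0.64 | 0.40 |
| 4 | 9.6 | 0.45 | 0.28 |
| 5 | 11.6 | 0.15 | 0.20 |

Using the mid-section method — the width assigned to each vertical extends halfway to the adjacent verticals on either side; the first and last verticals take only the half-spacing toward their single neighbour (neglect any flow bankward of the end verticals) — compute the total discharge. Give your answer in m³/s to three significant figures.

1.66 m³/s

w_1 = (2.4 − 0.6)/2 = 0.9 m; q_1 = 0.22 × 0.17 × 0.9 = 0.03366 m³/s
w_2 = (4.0 − 0.6)/2 = 1.7 m; q_2 = 0.25 × 0.47 × 1.7 = 0.1998 m³/s
w_3 = (9.6 − 2.4)/2 = 3.6 m; q_3 = 0.40 × 0.64 × 3.6 = 0.9216 m³/s
w_4 = (11.6 − 4.0)/2 = 3.8 m; q_4 = 0.28 × 0.45 × 3.8 = 0.4788 m³/s
w_5 = (11.6 − 9.6)/2 = 1 m; q_5 = 0.20 × 0.15 × 1 = 0.03000 m³/s
Q = Σ qᵢ = 1.664 m³/s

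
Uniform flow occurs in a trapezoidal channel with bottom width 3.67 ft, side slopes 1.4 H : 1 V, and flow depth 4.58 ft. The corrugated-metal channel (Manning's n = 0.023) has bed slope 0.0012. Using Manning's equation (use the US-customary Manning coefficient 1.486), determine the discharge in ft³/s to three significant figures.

A = (b + z·y)·y = (3.67 + 1.4×4.58)×4.58 = 46.18 ft²
P = b + 2y√(1+z²) = 3.67 + 2×4.58×√(1+1.4²) = 19.43 ft
R = A/P = 46.18/19.43 = 2.377 ft
Q = (1.486/n)·A·R^(2/3)·S^(1/2) = (1.486/0.023) × 46.18 × 2.377^(2/3) × 0.0012^(1/2) = 184.0 ft³/s

184 ft³/s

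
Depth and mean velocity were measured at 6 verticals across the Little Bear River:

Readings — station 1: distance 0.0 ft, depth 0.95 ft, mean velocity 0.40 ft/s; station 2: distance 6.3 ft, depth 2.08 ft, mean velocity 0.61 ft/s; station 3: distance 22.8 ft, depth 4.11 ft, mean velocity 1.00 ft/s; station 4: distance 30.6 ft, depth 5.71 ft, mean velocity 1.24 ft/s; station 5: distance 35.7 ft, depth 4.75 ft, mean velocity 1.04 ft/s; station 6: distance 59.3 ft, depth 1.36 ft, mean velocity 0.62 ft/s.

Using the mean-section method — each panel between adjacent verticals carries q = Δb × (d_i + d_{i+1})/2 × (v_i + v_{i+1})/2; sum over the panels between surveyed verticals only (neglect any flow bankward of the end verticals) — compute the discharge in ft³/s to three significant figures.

179 ft³/s

Panel 1-2: Δb = 6.3 ft, d̄ = (0.95+2.08)/2 = 1.515, v̄ = (0.40+0.61)/2 = 0.505 → q = 6.3×1.515×0.505 = 4.820 ft³/s
Panel 2-3: Δb = 16.5 ft, d̄ = (2.08+4.11)/2 = 3.095, v̄ = (0.61+1.00)/2 = 0.805 → q = 16.5×3.095×0.805 = 41.11 ft³/s
Panel 3-4: Δb = 7.8 ft, d̄ = (4.11+5.71)/2 = 4.91, v̄ = (1.00+1.24)/2 = 1.12 → q = 7.8×4.91×1.12 = 42.89 ft³/s
Panel 4-5: Δb = 5.1 ft, d̄ = (5.71+4.75)/2 = 5.23, v̄ = (1.24+1.04)/2 = 1.14 → q = 5.1×5.23×1.14 = 30.41 ft³/s
Panel 5-6: Δb = 23.6 ft, d̄ = (4.75+1.36)/2 = 3.055, v̄ = (1.04+0.62)/2 = 0.83 → q = 23.6×3.055×0.83 = 59.84 ft³/s
Q = Σ q = 179.1 ft³/s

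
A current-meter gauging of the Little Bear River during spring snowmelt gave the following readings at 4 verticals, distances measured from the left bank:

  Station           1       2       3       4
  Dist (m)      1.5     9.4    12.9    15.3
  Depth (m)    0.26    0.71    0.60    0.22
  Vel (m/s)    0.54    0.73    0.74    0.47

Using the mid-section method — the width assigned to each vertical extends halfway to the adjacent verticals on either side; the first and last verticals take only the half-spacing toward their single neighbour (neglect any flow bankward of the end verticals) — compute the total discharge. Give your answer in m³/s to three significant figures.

w_1 = (9.4 − 1.5)/2 = 3.95 m; q_1 = 0.54 × 0.26 × 3.95 = 0.5546 m³/s
w_2 = (12.9 − 1.5)/2 = 5.7 m; q_2 = 0.73 × 0.71 × 5.7 = 2.954 m³/s
w_3 = (15.3 − 9.4)/2 = 2.95 m; q_3 = 0.74 × 0.60 × 2.95 = 1.310 m³/s
w_4 = (15.3 − 12.9)/2 = 1.2 m; q_4 = 0.47 × 0.22 × 1.2 = 0.1241 m³/s
Q = Σ qᵢ = 4.943 m³/s

4.94 m³/s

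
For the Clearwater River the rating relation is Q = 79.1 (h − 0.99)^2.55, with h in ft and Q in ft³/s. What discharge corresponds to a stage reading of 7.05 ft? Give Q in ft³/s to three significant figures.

Q = 79.1 × (7.05 − 0.99)^2.55 = 79.1 × 6.06^2.55 = 7825 ft³/s

7820 ft³/s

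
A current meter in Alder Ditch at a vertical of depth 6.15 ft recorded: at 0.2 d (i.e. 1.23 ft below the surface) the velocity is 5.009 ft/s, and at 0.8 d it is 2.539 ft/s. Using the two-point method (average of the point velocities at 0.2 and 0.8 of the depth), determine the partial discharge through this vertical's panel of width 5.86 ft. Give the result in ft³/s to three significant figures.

v̄ = (5.009 + 2.539) / 2 = 3.774 ft/s
q = v̄ × d × w = 3.774 × 6.15 × 5.86 = 136.0 ft³/s

136 ft³/s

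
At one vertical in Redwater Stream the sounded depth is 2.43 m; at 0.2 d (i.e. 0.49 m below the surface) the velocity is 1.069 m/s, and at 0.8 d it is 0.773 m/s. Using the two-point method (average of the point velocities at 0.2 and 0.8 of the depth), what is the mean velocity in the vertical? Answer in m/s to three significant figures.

v̄ = (1.069 + 0.773) / 2 = 0.9210 m/s

0.921 m/s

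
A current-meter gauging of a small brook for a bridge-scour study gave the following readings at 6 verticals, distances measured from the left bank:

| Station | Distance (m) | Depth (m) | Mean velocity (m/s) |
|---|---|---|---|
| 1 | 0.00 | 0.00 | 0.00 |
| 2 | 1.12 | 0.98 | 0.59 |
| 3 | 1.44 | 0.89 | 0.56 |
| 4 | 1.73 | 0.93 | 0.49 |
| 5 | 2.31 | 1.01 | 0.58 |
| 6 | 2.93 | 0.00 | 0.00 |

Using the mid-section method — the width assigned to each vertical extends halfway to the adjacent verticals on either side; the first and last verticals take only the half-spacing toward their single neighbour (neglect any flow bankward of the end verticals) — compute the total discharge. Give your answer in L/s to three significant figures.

w_2 = (1.44 − 0.00)/2 = 0.72 m; q_2 = 0.59 × 0.98 × 0.72 = 0.4163 m³/s
w_3 = (1.73 − 1.12)/2 = 0.305 m; q_3 = 0.56 × 0.89 × 0.305 = 0.1520 m³/s
w_4 = (2.31 − 1.44)/2 = 0.435 m; q_4 = 0.49 × 0.93 × 0.435 = 0.1982 m³/s
w_5 = (2.93 − 1.73)/2 = 0.6 m; q_5 = 0.58 × 1.01 × 0.6 = 0.3515 m³/s
Stations 1, 6 contribute zero (depth or velocity is 0).
Q = Σ qᵢ = 1.118 m³/s
= 1.118 × 1000 = 1118 L/s

1120 L/s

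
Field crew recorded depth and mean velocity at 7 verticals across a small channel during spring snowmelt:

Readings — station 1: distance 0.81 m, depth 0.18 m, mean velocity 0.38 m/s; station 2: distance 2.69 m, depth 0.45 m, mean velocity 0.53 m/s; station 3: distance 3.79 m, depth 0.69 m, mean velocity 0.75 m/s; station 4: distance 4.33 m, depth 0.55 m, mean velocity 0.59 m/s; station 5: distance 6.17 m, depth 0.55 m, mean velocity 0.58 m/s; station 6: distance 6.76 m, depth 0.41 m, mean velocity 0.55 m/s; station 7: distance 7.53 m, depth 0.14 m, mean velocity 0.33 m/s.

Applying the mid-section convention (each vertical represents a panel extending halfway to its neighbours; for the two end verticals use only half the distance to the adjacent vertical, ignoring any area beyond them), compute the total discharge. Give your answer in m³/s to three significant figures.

w_1 = (2.69 − 0.81)/2 = 0.94 m; q_1 = 0.38 × 0.18 × 0.94 = 0.06430 m³/s
w_2 = (3.79 − 0.81)/2 = 1.49 m; q_2 = 0.53 × 0.45 × 1.49 = 0.3554 m³/s
w_3 = (4.33 − 2.69)/2 = 0.82 m; q_3 = 0.75 × 0.69 × 0.82 = 0.4244 m³/s
w_4 = (6.17 − 3.79)/2 = 1.19 m; q_4 = 0.59 × 0.55 × 1.19 = 0.3862 m³/s
w_5 = (6.76 − 4.33)/2 = 1.215 m; q_5 = 0.58 × 0.55 × 1.215 = 0.3876 m³/s
w_6 = (7.53 − 6.17)/2 = 0.68 m; q_6 = 0.55 × 0.41 × 0.68 = 0.1533 m³/s
w_7 = (7.53 − 6.76)/2 = 0.385 m; q_7 = 0.33 × 0.14 × 0.385 = 0.01779 m³/s
Q = Σ qᵢ = 1.789 m³/s

1.79 m³/s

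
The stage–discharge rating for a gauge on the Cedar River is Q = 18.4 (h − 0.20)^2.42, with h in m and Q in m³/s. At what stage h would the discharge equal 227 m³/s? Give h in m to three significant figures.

h − h₀ = (Q/C)^(1/b) = (227/18.4)^(1/2.42) = 2.824 m
h = 0.20 + 2.824 = 3.024 m

3.02 m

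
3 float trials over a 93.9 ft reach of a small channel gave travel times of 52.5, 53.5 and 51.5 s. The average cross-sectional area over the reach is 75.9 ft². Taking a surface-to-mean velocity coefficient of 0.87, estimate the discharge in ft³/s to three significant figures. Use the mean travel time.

t̄ = (52.5 + 53.5 + 51.5) / 3 = 52.5 s
v_surface = L / t̄ = 93.9 / 52.5 = 1.789 ft/s
v_mean = 0.87 × 1.789 = 1.556 ft/s
Q = A × v_mean = 75.9 × 1.556 = 118.1 ft³/s

118 ft³/s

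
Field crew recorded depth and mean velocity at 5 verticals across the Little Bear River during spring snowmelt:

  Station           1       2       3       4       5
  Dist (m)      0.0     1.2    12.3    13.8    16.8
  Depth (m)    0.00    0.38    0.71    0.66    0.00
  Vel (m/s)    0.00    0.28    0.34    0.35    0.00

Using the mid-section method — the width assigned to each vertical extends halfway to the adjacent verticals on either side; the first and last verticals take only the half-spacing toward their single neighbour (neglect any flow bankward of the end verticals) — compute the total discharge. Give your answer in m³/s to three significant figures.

2.69 m³/s

w_2 = (12.3 − 0.0)/2 = 6.15 m; q_2 = 0.28 × 0.38 × 6.15 = 0.6544 m³/s
w_3 = (13.8 − 1.2)/2 = 6.3 m; q_3 = 0.34 × 0.71 × 6.3 = 1.521 m³/s
w_4 = (16.8 − 12.3)/2 = 2.25 m; q_4 = 0.35 × 0.66 × 2.25 = 0.5198 m³/s
Stations 1, 5 contribute zero (depth or velocity is 0).
Q = Σ qᵢ = 2.695 m³/s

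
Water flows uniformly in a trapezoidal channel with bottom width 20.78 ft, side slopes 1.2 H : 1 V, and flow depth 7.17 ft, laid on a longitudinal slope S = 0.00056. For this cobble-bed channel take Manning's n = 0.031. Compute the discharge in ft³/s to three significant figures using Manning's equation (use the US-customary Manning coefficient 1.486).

A = (b + z·y)·y = (20.78 + 1.2×7.17)×7.17 = 210.7 ft²
P = b + 2y√(1+z²) = 20.78 + 2×7.17×√(1+1.2²) = 43.18 ft
R = A/P = 210.7/43.18 = 4.879 ft
Q = (1.486/n)·A·R^(2/3)·S^(1/2) = (1.486/0.031) × 210.7 × 4.879^(2/3) × 0.00056^(1/2) = 687.5 ft³/s

688 ft³/s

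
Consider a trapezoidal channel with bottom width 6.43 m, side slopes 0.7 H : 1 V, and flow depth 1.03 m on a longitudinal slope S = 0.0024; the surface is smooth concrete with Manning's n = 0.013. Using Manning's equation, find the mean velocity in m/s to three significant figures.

A = (b + z·y)·y = (6.43 + 0.7×1.03)×1.03 = 7.366 m²
P = b + 2y√(1+z²) = 6.43 + 2×1.03×√(1+0.7²) = 8.945 m
R = A/P = 7.366/8.945 = 0.8235 m
Q = (1/n)·A·R^(2/3)·S^(1/2) = (1/0.013) × 7.366 × 0.8235^(2/3) × 0.0024^(1/2) = 24.39 m³/s
V = Q/A = 24.39/7.366 = 3.311 m/s

3.31 m/s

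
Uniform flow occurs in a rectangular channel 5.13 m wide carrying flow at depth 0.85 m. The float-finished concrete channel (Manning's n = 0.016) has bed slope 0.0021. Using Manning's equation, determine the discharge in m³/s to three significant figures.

9.26 m³/s

A = b·y = 5.13 × 0.85 = 4.361 m²
P = b + 2y = 5.13 + 2×0.85 = 6.830 m
R = A/P = 4.361/6.830 = 0.6384 m
Q = (1/n)·A·R^(2/3)·S^(1/2) = (1/0.016) × 4.361 × 0.6384^(2/3) × 0.0021^(1/2) = 9.260 m³/s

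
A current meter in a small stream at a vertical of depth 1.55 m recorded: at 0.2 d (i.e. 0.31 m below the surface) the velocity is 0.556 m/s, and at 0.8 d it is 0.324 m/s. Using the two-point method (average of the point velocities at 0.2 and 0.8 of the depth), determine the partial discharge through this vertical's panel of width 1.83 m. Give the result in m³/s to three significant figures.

v̄ = (0.556 + 0.324) / 2 = 0.4400 m/s
q = v̄ × d × w = 0.4400 × 1.55 × 1.83 = 1.248 m³/s

1.25 m³/s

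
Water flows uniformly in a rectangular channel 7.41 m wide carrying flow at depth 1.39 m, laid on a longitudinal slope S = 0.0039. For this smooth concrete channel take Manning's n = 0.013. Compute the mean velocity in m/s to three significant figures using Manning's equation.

A = b·y = 7.41 × 1.39 = 10.30 m²
P = b + 2y = 7.41 + 2×1.39 = 10.19 m
R = A/P = 10.30/10.19 = 1.011 m
Q = (1/n)·A·R^(2/3)·S^(1/2) = (1/0.013) × 10.30 × 1.011^(2/3) × 0.0039^(1/2) = 49.83 m³/s
V = Q/A = 49.83/10.30 = 4.838 m/s

4.84 m/s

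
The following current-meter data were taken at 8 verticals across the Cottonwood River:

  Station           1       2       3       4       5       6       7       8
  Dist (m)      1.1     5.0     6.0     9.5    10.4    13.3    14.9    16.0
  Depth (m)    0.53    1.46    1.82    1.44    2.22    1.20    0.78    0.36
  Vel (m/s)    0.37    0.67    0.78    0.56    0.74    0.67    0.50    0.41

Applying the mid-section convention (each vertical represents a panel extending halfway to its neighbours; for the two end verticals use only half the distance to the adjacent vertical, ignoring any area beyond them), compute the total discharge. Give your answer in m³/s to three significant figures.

13.3 m³/s

w_1 = (5.0 − 1.1)/2 = 1.95 m; q_1 = 0.37 × 0.53 × 1.95 = 0.3824 m³/s
w_2 = (6.0 − 1.1)/2 = 2.45 m; q_2 = 0.67 × 1.46 × 2.45 = 2.397 m³/s
w_3 = (9.5 − 5.0)/2 = 2.25 m; q_3 = 0.78 × 1.82 × 2.25 = 3.194 m³/s
w_4 = (10.4 − 6.0)/2 = 2.2 m; q_4 = 0.56 × 1.44 × 2.2 = 1.774 m³/s
w_5 = (13.3 − 9.5)/2 = 1.9 m; q_5 = 0.74 × 2.22 × 1.9 = 3.121 m³/s
w_6 = (14.9 − 10.4)/2 = 2.25 m; q_6 = 0.67 × 1.20 × 2.25 = 1.809 m³/s
w_7 = (16.0 − 13.3)/2 = 1.35 m; q_7 = 0.50 × 0.78 × 1.35 = 0.5265 m³/s
w_8 = (16.0 − 14.9)/2 = 0.55 m; q_8 = 0.41 × 0.36 × 0.55 = 0.08118 m³/s
Q = Σ qᵢ = 13.29 m³/s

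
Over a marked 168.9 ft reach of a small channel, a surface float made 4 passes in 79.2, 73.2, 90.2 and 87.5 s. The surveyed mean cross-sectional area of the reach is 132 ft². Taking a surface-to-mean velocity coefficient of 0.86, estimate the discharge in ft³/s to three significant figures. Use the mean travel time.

t̄ = (79.2 + 73.2 + 90.2 + 87.5) / 4 = 82.525 s
v_surface = L / t̄ = 168.9 / 82.525 = 2.047 ft/s
v_mean = 0.86 × 2.047 = 1.760 ft/s
Q = A × v_mean = 132 × 1.760 = 232.3 ft³/s

232 ft³/s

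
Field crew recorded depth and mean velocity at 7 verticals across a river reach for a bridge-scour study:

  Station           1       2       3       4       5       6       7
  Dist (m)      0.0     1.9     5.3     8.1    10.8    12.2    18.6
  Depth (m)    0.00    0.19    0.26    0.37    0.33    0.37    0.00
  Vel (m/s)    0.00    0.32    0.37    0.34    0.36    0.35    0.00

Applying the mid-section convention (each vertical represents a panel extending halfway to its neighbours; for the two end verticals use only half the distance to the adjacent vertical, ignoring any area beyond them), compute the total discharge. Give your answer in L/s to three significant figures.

1550 L/s

w_2 = (5.3 − 0.0)/2 = 2.65 m; q_2 = 0.32 × 0.19 × 2.65 = 0.1611 m³/s
w_3 = (8.1 − 1.9)/2 = 3.1 m; q_3 = 0.37 × 0.26 × 3.1 = 0.2982 m³/s
w_4 = (10.8 − 5.3)/2 = 2.75 m; q_4 = 0.34 × 0.37 × 2.75 = 0.3460 m³/s
w_5 = (12.2 − 8.1)/2 = 2.05 m; q_5 = 0.36 × 0.33 × 2.05 = 0.2435 m³/s
w_6 = (18.6 − 10.8)/2 = 3.9 m; q_6 = 0.35 × 0.37 × 3.9 = 0.5051 m³/s
Stations 1, 7 contribute zero (depth or velocity is 0).
Q = Σ qᵢ = 1.554 m³/s
= 1.554 × 1000 = 1554 L/s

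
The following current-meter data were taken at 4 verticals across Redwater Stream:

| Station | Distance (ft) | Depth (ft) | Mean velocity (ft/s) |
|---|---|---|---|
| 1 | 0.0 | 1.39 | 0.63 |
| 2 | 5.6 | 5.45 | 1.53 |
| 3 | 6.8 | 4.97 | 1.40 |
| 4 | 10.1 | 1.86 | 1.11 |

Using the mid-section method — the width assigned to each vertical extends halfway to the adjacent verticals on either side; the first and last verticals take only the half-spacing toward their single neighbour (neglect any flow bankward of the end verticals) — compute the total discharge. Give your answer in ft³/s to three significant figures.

w_1 = (5.6 − 0.0)/2 = 2.8 ft; q_1 = 0.63 × 1.39 × 2.8 = 2.452 ft³/s
w_2 = (6.8 − 0.0)/2 = 3.4 ft; q_2 = 1.53 × 5.45 × 3.4 = 28.35 ft³/s
w_3 = (10.1 − 5.6)/2 = 2.25 ft; q_3 = 1.40 × 4.97 × 2.25 = 15.66 ft³/s
w_4 = (10.1 − 6.8)/2 = 1.65 ft; q_4 = 1.11 × 1.86 × 1.65 = 3.407 ft³/s
Q = Σ qᵢ = 49.86 ft³/s

49.9 ft³/s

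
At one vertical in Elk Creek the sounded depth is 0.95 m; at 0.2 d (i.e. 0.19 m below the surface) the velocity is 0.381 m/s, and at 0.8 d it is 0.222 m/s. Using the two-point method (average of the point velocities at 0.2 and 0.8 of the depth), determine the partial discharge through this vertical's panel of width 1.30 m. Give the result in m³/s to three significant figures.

v̄ = (0.381 + 0.222) / 2 = 0.3015 m/s
q = v̄ × d × w = 0.3015 × 0.95 × 1.30 = 0.3724 m³/s

0.372 m³/s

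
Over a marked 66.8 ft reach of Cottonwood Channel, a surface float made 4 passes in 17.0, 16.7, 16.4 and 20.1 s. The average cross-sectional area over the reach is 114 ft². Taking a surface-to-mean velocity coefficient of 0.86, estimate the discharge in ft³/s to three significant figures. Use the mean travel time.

373 ft³/s

t̄ = (17.0 + 16.7 + 16.4 + 20.1) / 4 = 17.55 s
v_surface = L / t̄ = 66.8 / 17.55 = 3.806 ft/s
v_mean = 0.86 × 3.806 = 3.273 ft/s
Q = A × v_mean = 114 × 3.273 = 373.2 ft³/s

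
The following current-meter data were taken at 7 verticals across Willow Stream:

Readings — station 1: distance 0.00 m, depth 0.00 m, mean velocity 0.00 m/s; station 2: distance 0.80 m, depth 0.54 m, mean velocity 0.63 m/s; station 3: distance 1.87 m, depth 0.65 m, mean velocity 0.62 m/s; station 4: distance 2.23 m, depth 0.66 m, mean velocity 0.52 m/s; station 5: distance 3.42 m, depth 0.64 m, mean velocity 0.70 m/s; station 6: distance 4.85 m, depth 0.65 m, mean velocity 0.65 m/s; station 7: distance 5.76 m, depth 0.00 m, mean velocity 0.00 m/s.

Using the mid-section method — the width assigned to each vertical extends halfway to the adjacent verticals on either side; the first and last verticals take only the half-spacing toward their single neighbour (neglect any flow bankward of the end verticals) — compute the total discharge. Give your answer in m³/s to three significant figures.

w_2 = (1.87 − 0.00)/2 = 0.935 m; q_2 = 0.63 × 0.54 × 0.935 = 0.3181 m³/s
w_3 = (2.23 − 0.80)/2 = 0.715 m; q_3 = 0.62 × 0.65 × 0.715 = 0.2881 m³/s
w_4 = (3.42 − 1.87)/2 = 0.775 m; q_4 = 0.52 × 0.66 × 0.775 = 0.2660 m³/s
w_5 = (4.85 − 2.23)/2 = 1.31 m; q_5 = 0.70 × 0.64 × 1.31 = 0.5869 m³/s
w_6 = (5.76 − 3.42)/2 = 1.17 m; q_6 = 0.65 × 0.65 × 1.17 = 0.4943 m³/s
Stations 1, 7 contribute zero (depth or velocity is 0).
Q = Σ qᵢ = 1.953 m³/s

1.95 m³/s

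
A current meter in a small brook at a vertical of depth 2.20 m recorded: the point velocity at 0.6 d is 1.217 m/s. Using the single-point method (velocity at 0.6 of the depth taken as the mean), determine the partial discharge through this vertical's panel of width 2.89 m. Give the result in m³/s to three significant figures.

7.74 m³/s

v̄ = v₀.₆ = 1.217 m/s
q = v̄ × d × w = 1.217 × 2.20 × 2.89 = 7.738 m³/s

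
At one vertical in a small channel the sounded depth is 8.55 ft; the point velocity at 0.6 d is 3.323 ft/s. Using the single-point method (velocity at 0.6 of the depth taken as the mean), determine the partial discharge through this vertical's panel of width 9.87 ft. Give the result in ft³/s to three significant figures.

280 ft³/s

v̄ = v₀.₆ = 3.323 ft/s
q = v̄ × d × w = 3.323 × 8.55 × 9.87 = 280.4 ft³/s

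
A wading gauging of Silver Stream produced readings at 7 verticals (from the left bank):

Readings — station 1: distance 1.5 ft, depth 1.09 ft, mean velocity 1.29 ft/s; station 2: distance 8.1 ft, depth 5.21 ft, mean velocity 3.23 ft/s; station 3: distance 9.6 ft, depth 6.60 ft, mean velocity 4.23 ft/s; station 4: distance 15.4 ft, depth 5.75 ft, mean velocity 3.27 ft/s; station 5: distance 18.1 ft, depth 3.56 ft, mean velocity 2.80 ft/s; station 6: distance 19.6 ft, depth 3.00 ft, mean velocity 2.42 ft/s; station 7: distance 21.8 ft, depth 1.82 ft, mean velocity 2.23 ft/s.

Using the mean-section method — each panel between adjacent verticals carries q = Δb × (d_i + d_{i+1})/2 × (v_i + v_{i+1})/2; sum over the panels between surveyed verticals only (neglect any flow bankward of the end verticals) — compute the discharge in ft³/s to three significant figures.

278 ft³/s

Panel 1-2: Δb = 6.6 ft, d̄ = (1.09+5.21)/2 = 3.15, v̄ = (1.29+3.23)/2 = 2.26 → q = 6.6×3.15×2.26 = 46.99 ft³/s
Panel 2-3: Δb = 1.5 ft, d̄ = (5.21+6.60)/2 = 5.905, v̄ = (3.23+4.23)/2 = 3.73 → q = 1.5×5.905×3.73 = 33.04 ft³/s
Panel 3-4: Δb = 5.8 ft, d̄ = (6.60+5.75)/2 = 6.175, v̄ = (4.23+3.27)/2 = 3.75 → q = 5.8×6.175×3.75 = 134.3 ft³/s
Panel 4-5: Δb = 2.7 ft, d̄ = (5.75+3.56)/2 = 4.655, v̄ = (3.27+2.80)/2 = 3.035 → q = 2.7×4.655×3.035 = 38.15 ft³/s
Panel 5-6: Δb = 1.5 ft, d̄ = (3.56+3.00)/2 = 3.28, v̄ = (2.80+2.42)/2 = 2.61 → q = 1.5×3.28×2.61 = 12.84 ft³/s
Panel 6-7: Δb = 2.2 ft, d̄ = (3.00+1.82)/2 = 2.41, v̄ = (2.42+2.23)/2 = 2.325 → q = 2.2×2.41×2.325 = 12.33 ft³/s
Q = Σ q = 277.6 ft³/s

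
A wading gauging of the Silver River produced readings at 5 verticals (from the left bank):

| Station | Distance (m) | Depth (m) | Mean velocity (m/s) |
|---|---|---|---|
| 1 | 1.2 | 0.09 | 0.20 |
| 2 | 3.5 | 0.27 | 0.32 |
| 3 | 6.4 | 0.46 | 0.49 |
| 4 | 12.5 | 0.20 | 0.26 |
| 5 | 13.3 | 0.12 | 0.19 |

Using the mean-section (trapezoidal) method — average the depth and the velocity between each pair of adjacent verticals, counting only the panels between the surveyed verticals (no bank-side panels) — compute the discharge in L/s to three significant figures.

1320 L/s

Panel 1-2: Δb = 2.3 m, d̄ = (0.09+0.27)/2 = 0.18, v̄ = (0.20+0.32)/2 = 0.26 → q = 2.3×0.18×0.26 = 0.1076 m³/s
Panel 2-3: Δb = 2.9 m, d̄ = (0.27+0.46)/2 = 0.365, v̄ = (0.32+0.49)/2 = 0.405 → q = 2.9×0.365×0.405 = 0.4287 m³/s
Panel 3-4: Δb = 6.1 m, d̄ = (0.46+0.20)/2 = 0.33, v̄ = (0.49+0.26)/2 = 0.375 → q = 6.1×0.33×0.375 = 0.7549 m³/s
Panel 4-5: Δb = 0.8 m, d̄ = (0.20+0.12)/2 = 0.16, v̄ = (0.26+0.19)/2 = 0.225 → q = 0.8×0.16×0.225 = 0.02880 m³/s
Q = Σ q = 1.320 m³/s
= 1.320 × 1000 = 1320 L/s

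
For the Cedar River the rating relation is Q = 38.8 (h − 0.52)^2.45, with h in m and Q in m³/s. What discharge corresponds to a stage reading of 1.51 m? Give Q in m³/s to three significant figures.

37.9 m³/s

Q = 38.8 × (1.51 − 0.52)^2.45 = 38.8 × 0.99^2.45 = 37.86 m³/s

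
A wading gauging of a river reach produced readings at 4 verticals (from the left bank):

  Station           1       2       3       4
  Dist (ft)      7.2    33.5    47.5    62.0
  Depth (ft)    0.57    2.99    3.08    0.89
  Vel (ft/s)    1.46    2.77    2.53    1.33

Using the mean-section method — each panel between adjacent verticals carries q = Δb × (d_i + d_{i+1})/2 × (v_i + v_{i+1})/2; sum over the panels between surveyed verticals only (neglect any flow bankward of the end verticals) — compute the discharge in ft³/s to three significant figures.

Panel 1-2: Δb = 26.3 ft, d̄ = (0.57+2.99)/2 = 1.78, v̄ = (1.46+2.77)/2 = 2.115 → q = 26.3×1.78×2.115 = 99.01 ft³/s
Panel 2-3: Δb = 14 ft, d̄ = (2.99+3.08)/2 = 3.035, v̄ = (2.77+2.53)/2 = 2.65 → q = 14×3.035×2.65 = 112.6 ft³/s
Panel 3-4: Δb = 14.5 ft, d̄ = (3.08+0.89)/2 = 1.985, v̄ = (2.53+1.33)/2 = 1.93 → q = 14.5×1.985×1.93 = 55.55 ft³/s
Q = Σ q = 267.2 ft³/s

267 ft³/s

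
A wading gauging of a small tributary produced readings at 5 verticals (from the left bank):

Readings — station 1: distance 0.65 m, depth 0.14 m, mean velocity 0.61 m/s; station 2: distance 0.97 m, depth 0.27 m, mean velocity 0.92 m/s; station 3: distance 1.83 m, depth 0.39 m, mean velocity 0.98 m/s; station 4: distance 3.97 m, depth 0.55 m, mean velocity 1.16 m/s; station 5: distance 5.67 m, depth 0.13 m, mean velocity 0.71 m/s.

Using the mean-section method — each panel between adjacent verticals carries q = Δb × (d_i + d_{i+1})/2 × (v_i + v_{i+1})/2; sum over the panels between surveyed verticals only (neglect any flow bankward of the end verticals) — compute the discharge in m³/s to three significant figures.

Panel 1-2: Δb = 0.32 m, d̄ = (0.14+0.27)/2 = 0.205, v̄ = (0.61+0.92)/2 = 0.765 → q = 0.32×0.205×0.765 = 0.05018 m³/s
Panel 2-3: Δb = 0.86 m, d̄ = (0.27+0.39)/2 = 0.33, v̄ = (0.92+0.98)/2 = 0.95 → q = 0.86×0.33×0.95 = 0.2696 m³/s
Panel 3-4: Δb = 2.14 m, d̄ = (0.39+0.55)/2 = 0.47, v̄ = (0.98+1.16)/2 = 1.07 → q = 2.14×0.47×1.07 = 1.076 m³/s
Panel 4-5: Δb = 1.7 m, d̄ = (0.55+0.13)/2 = 0.34, v̄ = (1.16+0.71)/2 = 0.935 → q = 1.7×0.34×0.935 = 0.5404 m³/s
Q = Σ q = 1.936 m³/s

1.94 m³/s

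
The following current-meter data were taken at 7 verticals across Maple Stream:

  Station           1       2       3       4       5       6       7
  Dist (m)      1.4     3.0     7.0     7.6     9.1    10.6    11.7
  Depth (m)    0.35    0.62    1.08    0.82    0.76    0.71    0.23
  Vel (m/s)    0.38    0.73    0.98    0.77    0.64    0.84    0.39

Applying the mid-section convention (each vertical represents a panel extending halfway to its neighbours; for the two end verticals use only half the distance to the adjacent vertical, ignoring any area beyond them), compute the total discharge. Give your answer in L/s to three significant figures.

w_1 = (3.0 − 1.4)/2 = 0.8 m; q_1 = 0.38 × 0.35 × 0.8 = 0.1064 m³/s
w_2 = (7.0 − 1.4)/2 = 2.8 m; q_2 = 0.73 × 0.62 × 2.8 = 1.267 m³/s
w_3 = (7.6 − 3.0)/2 = 2.3 m; q_3 = 0.98 × 1.08 × 2.3 = 2.434 m³/s
w_4 = (9.1 − 7.0)/2 = 1.05 m; q_4 = 0.77 × 0.82 × 1.05 = 0.6630 m³/s
w_5 = (10.6 − 7.6)/2 = 1.5 m; q_5 = 0.64 × 0.76 × 1.5 = 0.7296 m³/s
w_6 = (11.7 − 9.1)/2 = 1.3 m; q_6 = 0.84 × 0.71 × 1.3 = 0.7753 m³/s
w_7 = (11.7 − 10.6)/2 = 0.55 m; q_7 = 0.39 × 0.23 × 0.55 = 0.04934 m³/s
Q = Σ qᵢ = 6.025 m³/s
= 6.025 × 1000 = 6025 L/s

6030 L/s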